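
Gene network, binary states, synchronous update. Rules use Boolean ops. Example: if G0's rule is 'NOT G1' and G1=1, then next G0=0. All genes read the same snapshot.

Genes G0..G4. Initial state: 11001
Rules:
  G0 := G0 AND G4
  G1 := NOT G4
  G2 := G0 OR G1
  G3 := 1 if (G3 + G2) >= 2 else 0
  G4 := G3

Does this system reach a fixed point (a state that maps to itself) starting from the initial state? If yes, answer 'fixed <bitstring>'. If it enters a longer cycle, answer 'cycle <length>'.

Answer: fixed 01100

Derivation:
Step 0: 11001
Step 1: G0=G0&G4=1&1=1 G1=NOT G4=NOT 1=0 G2=G0|G1=1|1=1 G3=(0+0>=2)=0 G4=G3=0 -> 10100
Step 2: G0=G0&G4=1&0=0 G1=NOT G4=NOT 0=1 G2=G0|G1=1|0=1 G3=(0+1>=2)=0 G4=G3=0 -> 01100
Step 3: G0=G0&G4=0&0=0 G1=NOT G4=NOT 0=1 G2=G0|G1=0|1=1 G3=(0+1>=2)=0 G4=G3=0 -> 01100
Fixed point reached at step 2: 01100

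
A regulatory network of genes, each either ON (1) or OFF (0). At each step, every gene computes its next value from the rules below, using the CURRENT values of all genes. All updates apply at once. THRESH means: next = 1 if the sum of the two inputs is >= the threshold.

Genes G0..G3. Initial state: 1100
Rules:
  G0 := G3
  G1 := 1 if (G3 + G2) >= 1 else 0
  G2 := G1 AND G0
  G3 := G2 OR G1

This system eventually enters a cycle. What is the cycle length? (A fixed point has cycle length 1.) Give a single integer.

Step 0: 1100
Step 1: G0=G3=0 G1=(0+0>=1)=0 G2=G1&G0=1&1=1 G3=G2|G1=0|1=1 -> 0011
Step 2: G0=G3=1 G1=(1+1>=1)=1 G2=G1&G0=0&0=0 G3=G2|G1=1|0=1 -> 1101
Step 3: G0=G3=1 G1=(1+0>=1)=1 G2=G1&G0=1&1=1 G3=G2|G1=0|1=1 -> 1111
Step 4: G0=G3=1 G1=(1+1>=1)=1 G2=G1&G0=1&1=1 G3=G2|G1=1|1=1 -> 1111
State from step 4 equals state from step 3 -> cycle length 1

Answer: 1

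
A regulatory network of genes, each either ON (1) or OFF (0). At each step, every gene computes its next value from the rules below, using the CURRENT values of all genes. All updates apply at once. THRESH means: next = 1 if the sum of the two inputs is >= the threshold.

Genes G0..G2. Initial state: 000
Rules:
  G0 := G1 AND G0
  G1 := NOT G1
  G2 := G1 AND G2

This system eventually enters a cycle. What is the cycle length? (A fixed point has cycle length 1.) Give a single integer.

Step 0: 000
Step 1: G0=G1&G0=0&0=0 G1=NOT G1=NOT 0=1 G2=G1&G2=0&0=0 -> 010
Step 2: G0=G1&G0=1&0=0 G1=NOT G1=NOT 1=0 G2=G1&G2=1&0=0 -> 000
State from step 2 equals state from step 0 -> cycle length 2

Answer: 2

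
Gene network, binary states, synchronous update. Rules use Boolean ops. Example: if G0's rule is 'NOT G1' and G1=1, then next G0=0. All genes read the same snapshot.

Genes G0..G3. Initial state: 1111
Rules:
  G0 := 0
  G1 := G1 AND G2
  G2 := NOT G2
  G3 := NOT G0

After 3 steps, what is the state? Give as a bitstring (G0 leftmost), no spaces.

Step 1: G0=0(const) G1=G1&G2=1&1=1 G2=NOT G2=NOT 1=0 G3=NOT G0=NOT 1=0 -> 0100
Step 2: G0=0(const) G1=G1&G2=1&0=0 G2=NOT G2=NOT 0=1 G3=NOT G0=NOT 0=1 -> 0011
Step 3: G0=0(const) G1=G1&G2=0&1=0 G2=NOT G2=NOT 1=0 G3=NOT G0=NOT 0=1 -> 0001

0001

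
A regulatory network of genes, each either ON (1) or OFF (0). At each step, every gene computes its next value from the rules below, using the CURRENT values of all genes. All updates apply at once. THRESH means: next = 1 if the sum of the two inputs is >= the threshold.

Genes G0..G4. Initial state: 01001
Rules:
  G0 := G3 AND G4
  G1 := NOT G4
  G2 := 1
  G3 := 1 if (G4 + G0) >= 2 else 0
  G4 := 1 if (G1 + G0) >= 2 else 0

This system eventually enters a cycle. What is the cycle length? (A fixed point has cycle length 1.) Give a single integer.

Answer: 1

Derivation:
Step 0: 01001
Step 1: G0=G3&G4=0&1=0 G1=NOT G4=NOT 1=0 G2=1(const) G3=(1+0>=2)=0 G4=(1+0>=2)=0 -> 00100
Step 2: G0=G3&G4=0&0=0 G1=NOT G4=NOT 0=1 G2=1(const) G3=(0+0>=2)=0 G4=(0+0>=2)=0 -> 01100
Step 3: G0=G3&G4=0&0=0 G1=NOT G4=NOT 0=1 G2=1(const) G3=(0+0>=2)=0 G4=(1+0>=2)=0 -> 01100
State from step 3 equals state from step 2 -> cycle length 1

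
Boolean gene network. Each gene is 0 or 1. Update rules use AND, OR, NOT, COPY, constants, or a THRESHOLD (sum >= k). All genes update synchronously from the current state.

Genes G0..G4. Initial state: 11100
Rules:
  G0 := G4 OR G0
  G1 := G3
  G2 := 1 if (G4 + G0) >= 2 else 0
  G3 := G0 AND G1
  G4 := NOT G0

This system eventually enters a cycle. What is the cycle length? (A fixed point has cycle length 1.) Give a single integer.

Answer: 2

Derivation:
Step 0: 11100
Step 1: G0=G4|G0=0|1=1 G1=G3=0 G2=(0+1>=2)=0 G3=G0&G1=1&1=1 G4=NOT G0=NOT 1=0 -> 10010
Step 2: G0=G4|G0=0|1=1 G1=G3=1 G2=(0+1>=2)=0 G3=G0&G1=1&0=0 G4=NOT G0=NOT 1=0 -> 11000
Step 3: G0=G4|G0=0|1=1 G1=G3=0 G2=(0+1>=2)=0 G3=G0&G1=1&1=1 G4=NOT G0=NOT 1=0 -> 10010
State from step 3 equals state from step 1 -> cycle length 2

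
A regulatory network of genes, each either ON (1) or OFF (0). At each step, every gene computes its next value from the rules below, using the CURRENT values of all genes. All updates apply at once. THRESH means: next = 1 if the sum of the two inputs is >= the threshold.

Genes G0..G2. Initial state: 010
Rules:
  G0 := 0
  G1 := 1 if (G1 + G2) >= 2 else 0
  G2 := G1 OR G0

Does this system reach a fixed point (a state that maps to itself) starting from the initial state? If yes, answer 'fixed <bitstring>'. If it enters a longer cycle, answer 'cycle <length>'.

Step 0: 010
Step 1: G0=0(const) G1=(1+0>=2)=0 G2=G1|G0=1|0=1 -> 001
Step 2: G0=0(const) G1=(0+1>=2)=0 G2=G1|G0=0|0=0 -> 000
Step 3: G0=0(const) G1=(0+0>=2)=0 G2=G1|G0=0|0=0 -> 000
Fixed point reached at step 2: 000

Answer: fixed 000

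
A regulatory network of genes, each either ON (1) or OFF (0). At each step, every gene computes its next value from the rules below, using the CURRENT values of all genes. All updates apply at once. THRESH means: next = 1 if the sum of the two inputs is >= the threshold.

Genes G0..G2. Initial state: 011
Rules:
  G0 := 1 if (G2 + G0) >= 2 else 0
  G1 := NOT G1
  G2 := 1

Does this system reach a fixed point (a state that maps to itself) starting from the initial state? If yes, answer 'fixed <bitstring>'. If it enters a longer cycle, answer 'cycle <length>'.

Step 0: 011
Step 1: G0=(1+0>=2)=0 G1=NOT G1=NOT 1=0 G2=1(const) -> 001
Step 2: G0=(1+0>=2)=0 G1=NOT G1=NOT 0=1 G2=1(const) -> 011
Cycle of length 2 starting at step 0 -> no fixed point

Answer: cycle 2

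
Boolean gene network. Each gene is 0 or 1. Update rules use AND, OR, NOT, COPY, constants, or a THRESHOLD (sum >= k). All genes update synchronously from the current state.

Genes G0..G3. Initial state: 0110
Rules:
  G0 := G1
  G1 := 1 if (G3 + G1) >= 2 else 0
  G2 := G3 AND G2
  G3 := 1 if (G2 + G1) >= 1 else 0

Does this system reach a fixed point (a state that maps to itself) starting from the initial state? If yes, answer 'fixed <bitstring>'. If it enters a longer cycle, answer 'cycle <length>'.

Answer: fixed 0000

Derivation:
Step 0: 0110
Step 1: G0=G1=1 G1=(0+1>=2)=0 G2=G3&G2=0&1=0 G3=(1+1>=1)=1 -> 1001
Step 2: G0=G1=0 G1=(1+0>=2)=0 G2=G3&G2=1&0=0 G3=(0+0>=1)=0 -> 0000
Step 3: G0=G1=0 G1=(0+0>=2)=0 G2=G3&G2=0&0=0 G3=(0+0>=1)=0 -> 0000
Fixed point reached at step 2: 0000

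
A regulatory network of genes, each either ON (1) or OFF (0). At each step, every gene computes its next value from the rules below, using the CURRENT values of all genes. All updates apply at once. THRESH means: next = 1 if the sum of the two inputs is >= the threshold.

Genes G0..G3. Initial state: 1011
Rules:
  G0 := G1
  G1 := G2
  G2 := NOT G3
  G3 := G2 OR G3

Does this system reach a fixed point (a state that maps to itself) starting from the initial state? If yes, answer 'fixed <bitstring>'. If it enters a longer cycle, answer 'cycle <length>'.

Step 0: 1011
Step 1: G0=G1=0 G1=G2=1 G2=NOT G3=NOT 1=0 G3=G2|G3=1|1=1 -> 0101
Step 2: G0=G1=1 G1=G2=0 G2=NOT G3=NOT 1=0 G3=G2|G3=0|1=1 -> 1001
Step 3: G0=G1=0 G1=G2=0 G2=NOT G3=NOT 1=0 G3=G2|G3=0|1=1 -> 0001
Step 4: G0=G1=0 G1=G2=0 G2=NOT G3=NOT 1=0 G3=G2|G3=0|1=1 -> 0001
Fixed point reached at step 3: 0001

Answer: fixed 0001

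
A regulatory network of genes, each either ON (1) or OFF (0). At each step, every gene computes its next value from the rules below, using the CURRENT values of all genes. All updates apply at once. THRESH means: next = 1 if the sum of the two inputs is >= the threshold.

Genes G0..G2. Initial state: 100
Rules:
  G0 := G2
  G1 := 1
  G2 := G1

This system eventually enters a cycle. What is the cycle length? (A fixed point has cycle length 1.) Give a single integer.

Step 0: 100
Step 1: G0=G2=0 G1=1(const) G2=G1=0 -> 010
Step 2: G0=G2=0 G1=1(const) G2=G1=1 -> 011
Step 3: G0=G2=1 G1=1(const) G2=G1=1 -> 111
Step 4: G0=G2=1 G1=1(const) G2=G1=1 -> 111
State from step 4 equals state from step 3 -> cycle length 1

Answer: 1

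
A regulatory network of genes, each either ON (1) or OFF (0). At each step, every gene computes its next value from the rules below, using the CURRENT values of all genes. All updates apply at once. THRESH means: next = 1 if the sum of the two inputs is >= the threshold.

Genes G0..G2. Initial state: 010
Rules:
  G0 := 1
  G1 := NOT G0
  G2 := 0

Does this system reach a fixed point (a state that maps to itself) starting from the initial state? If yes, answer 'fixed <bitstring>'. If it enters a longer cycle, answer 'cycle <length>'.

Step 0: 010
Step 1: G0=1(const) G1=NOT G0=NOT 0=1 G2=0(const) -> 110
Step 2: G0=1(const) G1=NOT G0=NOT 1=0 G2=0(const) -> 100
Step 3: G0=1(const) G1=NOT G0=NOT 1=0 G2=0(const) -> 100
Fixed point reached at step 2: 100

Answer: fixed 100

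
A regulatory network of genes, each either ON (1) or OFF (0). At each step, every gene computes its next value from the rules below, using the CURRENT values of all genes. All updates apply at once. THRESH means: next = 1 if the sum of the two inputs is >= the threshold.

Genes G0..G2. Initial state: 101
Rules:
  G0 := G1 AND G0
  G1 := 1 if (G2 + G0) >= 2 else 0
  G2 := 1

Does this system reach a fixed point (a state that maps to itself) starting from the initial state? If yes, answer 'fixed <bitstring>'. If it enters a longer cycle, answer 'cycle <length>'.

Answer: fixed 001

Derivation:
Step 0: 101
Step 1: G0=G1&G0=0&1=0 G1=(1+1>=2)=1 G2=1(const) -> 011
Step 2: G0=G1&G0=1&0=0 G1=(1+0>=2)=0 G2=1(const) -> 001
Step 3: G0=G1&G0=0&0=0 G1=(1+0>=2)=0 G2=1(const) -> 001
Fixed point reached at step 2: 001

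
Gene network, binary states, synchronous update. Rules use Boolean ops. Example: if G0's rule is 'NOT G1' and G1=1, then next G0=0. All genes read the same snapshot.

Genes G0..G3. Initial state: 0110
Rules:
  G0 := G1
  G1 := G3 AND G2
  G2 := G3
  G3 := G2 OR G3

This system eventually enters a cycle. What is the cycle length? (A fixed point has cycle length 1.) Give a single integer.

Answer: 1

Derivation:
Step 0: 0110
Step 1: G0=G1=1 G1=G3&G2=0&1=0 G2=G3=0 G3=G2|G3=1|0=1 -> 1001
Step 2: G0=G1=0 G1=G3&G2=1&0=0 G2=G3=1 G3=G2|G3=0|1=1 -> 0011
Step 3: G0=G1=0 G1=G3&G2=1&1=1 G2=G3=1 G3=G2|G3=1|1=1 -> 0111
Step 4: G0=G1=1 G1=G3&G2=1&1=1 G2=G3=1 G3=G2|G3=1|1=1 -> 1111
Step 5: G0=G1=1 G1=G3&G2=1&1=1 G2=G3=1 G3=G2|G3=1|1=1 -> 1111
State from step 5 equals state from step 4 -> cycle length 1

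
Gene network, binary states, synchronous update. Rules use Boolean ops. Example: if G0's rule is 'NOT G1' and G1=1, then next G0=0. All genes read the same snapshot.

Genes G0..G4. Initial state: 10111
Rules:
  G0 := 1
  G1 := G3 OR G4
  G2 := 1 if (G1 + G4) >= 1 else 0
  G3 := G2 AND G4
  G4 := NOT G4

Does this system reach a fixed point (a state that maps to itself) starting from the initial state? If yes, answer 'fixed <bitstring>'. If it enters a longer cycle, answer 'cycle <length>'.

Step 0: 10111
Step 1: G0=1(const) G1=G3|G4=1|1=1 G2=(0+1>=1)=1 G3=G2&G4=1&1=1 G4=NOT G4=NOT 1=0 -> 11110
Step 2: G0=1(const) G1=G3|G4=1|0=1 G2=(1+0>=1)=1 G3=G2&G4=1&0=0 G4=NOT G4=NOT 0=1 -> 11101
Step 3: G0=1(const) G1=G3|G4=0|1=1 G2=(1+1>=1)=1 G3=G2&G4=1&1=1 G4=NOT G4=NOT 1=0 -> 11110
Cycle of length 2 starting at step 1 -> no fixed point

Answer: cycle 2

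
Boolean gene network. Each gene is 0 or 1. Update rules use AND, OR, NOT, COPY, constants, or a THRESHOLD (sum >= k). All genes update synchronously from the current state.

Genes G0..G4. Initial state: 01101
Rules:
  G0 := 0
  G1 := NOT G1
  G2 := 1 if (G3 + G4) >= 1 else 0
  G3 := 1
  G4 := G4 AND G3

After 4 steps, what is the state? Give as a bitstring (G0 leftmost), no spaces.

Step 1: G0=0(const) G1=NOT G1=NOT 1=0 G2=(0+1>=1)=1 G3=1(const) G4=G4&G3=1&0=0 -> 00110
Step 2: G0=0(const) G1=NOT G1=NOT 0=1 G2=(1+0>=1)=1 G3=1(const) G4=G4&G3=0&1=0 -> 01110
Step 3: G0=0(const) G1=NOT G1=NOT 1=0 G2=(1+0>=1)=1 G3=1(const) G4=G4&G3=0&1=0 -> 00110
Step 4: G0=0(const) G1=NOT G1=NOT 0=1 G2=(1+0>=1)=1 G3=1(const) G4=G4&G3=0&1=0 -> 01110

01110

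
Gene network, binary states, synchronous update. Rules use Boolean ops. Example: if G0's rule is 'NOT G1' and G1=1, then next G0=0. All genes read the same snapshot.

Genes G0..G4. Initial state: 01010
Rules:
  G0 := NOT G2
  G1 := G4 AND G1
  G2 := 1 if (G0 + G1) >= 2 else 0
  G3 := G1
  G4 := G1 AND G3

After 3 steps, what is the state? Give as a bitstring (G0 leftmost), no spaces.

Step 1: G0=NOT G2=NOT 0=1 G1=G4&G1=0&1=0 G2=(0+1>=2)=0 G3=G1=1 G4=G1&G3=1&1=1 -> 10011
Step 2: G0=NOT G2=NOT 0=1 G1=G4&G1=1&0=0 G2=(1+0>=2)=0 G3=G1=0 G4=G1&G3=0&1=0 -> 10000
Step 3: G0=NOT G2=NOT 0=1 G1=G4&G1=0&0=0 G2=(1+0>=2)=0 G3=G1=0 G4=G1&G3=0&0=0 -> 10000

10000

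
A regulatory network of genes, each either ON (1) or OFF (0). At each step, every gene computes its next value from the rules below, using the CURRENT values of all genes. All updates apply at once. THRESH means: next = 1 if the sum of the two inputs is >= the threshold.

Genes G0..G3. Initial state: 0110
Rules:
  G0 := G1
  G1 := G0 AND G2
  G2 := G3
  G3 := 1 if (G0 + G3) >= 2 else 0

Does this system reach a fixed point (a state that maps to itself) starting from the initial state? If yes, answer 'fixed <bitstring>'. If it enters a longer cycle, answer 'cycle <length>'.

Step 0: 0110
Step 1: G0=G1=1 G1=G0&G2=0&1=0 G2=G3=0 G3=(0+0>=2)=0 -> 1000
Step 2: G0=G1=0 G1=G0&G2=1&0=0 G2=G3=0 G3=(1+0>=2)=0 -> 0000
Step 3: G0=G1=0 G1=G0&G2=0&0=0 G2=G3=0 G3=(0+0>=2)=0 -> 0000
Fixed point reached at step 2: 0000

Answer: fixed 0000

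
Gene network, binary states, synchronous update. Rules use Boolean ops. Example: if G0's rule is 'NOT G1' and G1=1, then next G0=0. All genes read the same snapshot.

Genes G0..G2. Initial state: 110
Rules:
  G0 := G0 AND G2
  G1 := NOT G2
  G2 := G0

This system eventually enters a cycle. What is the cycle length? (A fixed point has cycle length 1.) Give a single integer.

Step 0: 110
Step 1: G0=G0&G2=1&0=0 G1=NOT G2=NOT 0=1 G2=G0=1 -> 011
Step 2: G0=G0&G2=0&1=0 G1=NOT G2=NOT 1=0 G2=G0=0 -> 000
Step 3: G0=G0&G2=0&0=0 G1=NOT G2=NOT 0=1 G2=G0=0 -> 010
Step 4: G0=G0&G2=0&0=0 G1=NOT G2=NOT 0=1 G2=G0=0 -> 010
State from step 4 equals state from step 3 -> cycle length 1

Answer: 1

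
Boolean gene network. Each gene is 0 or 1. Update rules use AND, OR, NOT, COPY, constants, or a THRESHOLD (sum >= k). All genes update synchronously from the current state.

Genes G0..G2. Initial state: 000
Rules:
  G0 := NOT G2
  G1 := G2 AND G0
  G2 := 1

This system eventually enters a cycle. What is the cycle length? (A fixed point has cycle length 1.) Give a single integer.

Answer: 1

Derivation:
Step 0: 000
Step 1: G0=NOT G2=NOT 0=1 G1=G2&G0=0&0=0 G2=1(const) -> 101
Step 2: G0=NOT G2=NOT 1=0 G1=G2&G0=1&1=1 G2=1(const) -> 011
Step 3: G0=NOT G2=NOT 1=0 G1=G2&G0=1&0=0 G2=1(const) -> 001
Step 4: G0=NOT G2=NOT 1=0 G1=G2&G0=1&0=0 G2=1(const) -> 001
State from step 4 equals state from step 3 -> cycle length 1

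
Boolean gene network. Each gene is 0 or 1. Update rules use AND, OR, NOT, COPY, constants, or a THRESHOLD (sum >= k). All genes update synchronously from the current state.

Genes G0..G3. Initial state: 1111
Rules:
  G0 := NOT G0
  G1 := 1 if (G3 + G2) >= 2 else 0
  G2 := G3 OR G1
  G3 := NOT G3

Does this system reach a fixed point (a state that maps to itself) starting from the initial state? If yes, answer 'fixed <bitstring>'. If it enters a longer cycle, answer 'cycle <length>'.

Step 0: 1111
Step 1: G0=NOT G0=NOT 1=0 G1=(1+1>=2)=1 G2=G3|G1=1|1=1 G3=NOT G3=NOT 1=0 -> 0110
Step 2: G0=NOT G0=NOT 0=1 G1=(0+1>=2)=0 G2=G3|G1=0|1=1 G3=NOT G3=NOT 0=1 -> 1011
Step 3: G0=NOT G0=NOT 1=0 G1=(1+1>=2)=1 G2=G3|G1=1|0=1 G3=NOT G3=NOT 1=0 -> 0110
Cycle of length 2 starting at step 1 -> no fixed point

Answer: cycle 2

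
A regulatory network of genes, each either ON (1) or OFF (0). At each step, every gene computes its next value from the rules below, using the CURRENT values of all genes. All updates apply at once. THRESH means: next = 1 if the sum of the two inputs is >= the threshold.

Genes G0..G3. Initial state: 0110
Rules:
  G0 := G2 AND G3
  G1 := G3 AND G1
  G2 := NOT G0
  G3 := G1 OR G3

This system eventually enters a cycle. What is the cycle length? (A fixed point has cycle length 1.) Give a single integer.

Step 0: 0110
Step 1: G0=G2&G3=1&0=0 G1=G3&G1=0&1=0 G2=NOT G0=NOT 0=1 G3=G1|G3=1|0=1 -> 0011
Step 2: G0=G2&G3=1&1=1 G1=G3&G1=1&0=0 G2=NOT G0=NOT 0=1 G3=G1|G3=0|1=1 -> 1011
Step 3: G0=G2&G3=1&1=1 G1=G3&G1=1&0=0 G2=NOT G0=NOT 1=0 G3=G1|G3=0|1=1 -> 1001
Step 4: G0=G2&G3=0&1=0 G1=G3&G1=1&0=0 G2=NOT G0=NOT 1=0 G3=G1|G3=0|1=1 -> 0001
Step 5: G0=G2&G3=0&1=0 G1=G3&G1=1&0=0 G2=NOT G0=NOT 0=1 G3=G1|G3=0|1=1 -> 0011
State from step 5 equals state from step 1 -> cycle length 4

Answer: 4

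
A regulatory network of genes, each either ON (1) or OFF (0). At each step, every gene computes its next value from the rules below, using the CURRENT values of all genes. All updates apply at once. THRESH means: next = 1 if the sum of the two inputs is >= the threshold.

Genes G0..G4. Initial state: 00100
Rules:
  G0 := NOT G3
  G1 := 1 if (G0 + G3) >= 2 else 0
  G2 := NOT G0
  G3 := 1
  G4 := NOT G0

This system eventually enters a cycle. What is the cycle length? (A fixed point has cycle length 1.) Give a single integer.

Step 0: 00100
Step 1: G0=NOT G3=NOT 0=1 G1=(0+0>=2)=0 G2=NOT G0=NOT 0=1 G3=1(const) G4=NOT G0=NOT 0=1 -> 10111
Step 2: G0=NOT G3=NOT 1=0 G1=(1+1>=2)=1 G2=NOT G0=NOT 1=0 G3=1(const) G4=NOT G0=NOT 1=0 -> 01010
Step 3: G0=NOT G3=NOT 1=0 G1=(0+1>=2)=0 G2=NOT G0=NOT 0=1 G3=1(const) G4=NOT G0=NOT 0=1 -> 00111
Step 4: G0=NOT G3=NOT 1=0 G1=(0+1>=2)=0 G2=NOT G0=NOT 0=1 G3=1(const) G4=NOT G0=NOT 0=1 -> 00111
State from step 4 equals state from step 3 -> cycle length 1

Answer: 1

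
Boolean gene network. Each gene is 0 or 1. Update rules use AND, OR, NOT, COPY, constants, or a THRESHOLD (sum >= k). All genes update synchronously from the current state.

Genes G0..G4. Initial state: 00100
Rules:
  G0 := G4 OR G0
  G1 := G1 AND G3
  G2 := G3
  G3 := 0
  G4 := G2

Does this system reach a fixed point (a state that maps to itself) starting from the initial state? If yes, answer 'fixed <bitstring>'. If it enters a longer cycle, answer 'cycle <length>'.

Step 0: 00100
Step 1: G0=G4|G0=0|0=0 G1=G1&G3=0&0=0 G2=G3=0 G3=0(const) G4=G2=1 -> 00001
Step 2: G0=G4|G0=1|0=1 G1=G1&G3=0&0=0 G2=G3=0 G3=0(const) G4=G2=0 -> 10000
Step 3: G0=G4|G0=0|1=1 G1=G1&G3=0&0=0 G2=G3=0 G3=0(const) G4=G2=0 -> 10000
Fixed point reached at step 2: 10000

Answer: fixed 10000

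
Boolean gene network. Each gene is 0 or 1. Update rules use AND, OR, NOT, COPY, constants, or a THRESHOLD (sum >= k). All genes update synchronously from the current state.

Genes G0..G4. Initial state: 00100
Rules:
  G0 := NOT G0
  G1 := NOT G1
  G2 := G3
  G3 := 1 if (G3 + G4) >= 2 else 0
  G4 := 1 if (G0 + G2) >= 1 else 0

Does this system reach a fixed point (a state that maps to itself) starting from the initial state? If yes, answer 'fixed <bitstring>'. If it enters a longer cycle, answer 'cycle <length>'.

Step 0: 00100
Step 1: G0=NOT G0=NOT 0=1 G1=NOT G1=NOT 0=1 G2=G3=0 G3=(0+0>=2)=0 G4=(0+1>=1)=1 -> 11001
Step 2: G0=NOT G0=NOT 1=0 G1=NOT G1=NOT 1=0 G2=G3=0 G3=(0+1>=2)=0 G4=(1+0>=1)=1 -> 00001
Step 3: G0=NOT G0=NOT 0=1 G1=NOT G1=NOT 0=1 G2=G3=0 G3=(0+1>=2)=0 G4=(0+0>=1)=0 -> 11000
Step 4: G0=NOT G0=NOT 1=0 G1=NOT G1=NOT 1=0 G2=G3=0 G3=(0+0>=2)=0 G4=(1+0>=1)=1 -> 00001
Cycle of length 2 starting at step 2 -> no fixed point

Answer: cycle 2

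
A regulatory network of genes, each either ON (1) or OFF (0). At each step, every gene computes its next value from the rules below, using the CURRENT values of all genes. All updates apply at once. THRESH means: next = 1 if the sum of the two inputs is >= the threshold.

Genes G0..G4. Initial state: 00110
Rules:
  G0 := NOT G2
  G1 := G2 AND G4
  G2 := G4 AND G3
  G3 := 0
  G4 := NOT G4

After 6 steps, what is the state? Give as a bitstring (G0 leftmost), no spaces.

Step 1: G0=NOT G2=NOT 1=0 G1=G2&G4=1&0=0 G2=G4&G3=0&1=0 G3=0(const) G4=NOT G4=NOT 0=1 -> 00001
Step 2: G0=NOT G2=NOT 0=1 G1=G2&G4=0&1=0 G2=G4&G3=1&0=0 G3=0(const) G4=NOT G4=NOT 1=0 -> 10000
Step 3: G0=NOT G2=NOT 0=1 G1=G2&G4=0&0=0 G2=G4&G3=0&0=0 G3=0(const) G4=NOT G4=NOT 0=1 -> 10001
Step 4: G0=NOT G2=NOT 0=1 G1=G2&G4=0&1=0 G2=G4&G3=1&0=0 G3=0(const) G4=NOT G4=NOT 1=0 -> 10000
Step 5: G0=NOT G2=NOT 0=1 G1=G2&G4=0&0=0 G2=G4&G3=0&0=0 G3=0(const) G4=NOT G4=NOT 0=1 -> 10001
Step 6: G0=NOT G2=NOT 0=1 G1=G2&G4=0&1=0 G2=G4&G3=1&0=0 G3=0(const) G4=NOT G4=NOT 1=0 -> 10000

10000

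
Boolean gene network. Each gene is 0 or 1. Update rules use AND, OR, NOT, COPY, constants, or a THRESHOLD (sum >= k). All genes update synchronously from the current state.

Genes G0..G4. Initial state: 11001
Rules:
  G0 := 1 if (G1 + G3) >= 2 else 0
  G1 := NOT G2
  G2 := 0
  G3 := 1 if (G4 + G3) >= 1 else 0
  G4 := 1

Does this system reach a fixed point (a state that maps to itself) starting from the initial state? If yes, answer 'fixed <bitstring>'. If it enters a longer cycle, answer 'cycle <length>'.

Answer: fixed 11011

Derivation:
Step 0: 11001
Step 1: G0=(1+0>=2)=0 G1=NOT G2=NOT 0=1 G2=0(const) G3=(1+0>=1)=1 G4=1(const) -> 01011
Step 2: G0=(1+1>=2)=1 G1=NOT G2=NOT 0=1 G2=0(const) G3=(1+1>=1)=1 G4=1(const) -> 11011
Step 3: G0=(1+1>=2)=1 G1=NOT G2=NOT 0=1 G2=0(const) G3=(1+1>=1)=1 G4=1(const) -> 11011
Fixed point reached at step 2: 11011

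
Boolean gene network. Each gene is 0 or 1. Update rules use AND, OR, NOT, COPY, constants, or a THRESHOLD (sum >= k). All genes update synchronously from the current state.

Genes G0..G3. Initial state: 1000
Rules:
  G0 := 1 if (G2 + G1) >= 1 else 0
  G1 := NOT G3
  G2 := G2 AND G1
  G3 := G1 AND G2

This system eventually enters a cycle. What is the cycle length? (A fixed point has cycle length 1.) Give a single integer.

Answer: 1

Derivation:
Step 0: 1000
Step 1: G0=(0+0>=1)=0 G1=NOT G3=NOT 0=1 G2=G2&G1=0&0=0 G3=G1&G2=0&0=0 -> 0100
Step 2: G0=(0+1>=1)=1 G1=NOT G3=NOT 0=1 G2=G2&G1=0&1=0 G3=G1&G2=1&0=0 -> 1100
Step 3: G0=(0+1>=1)=1 G1=NOT G3=NOT 0=1 G2=G2&G1=0&1=0 G3=G1&G2=1&0=0 -> 1100
State from step 3 equals state from step 2 -> cycle length 1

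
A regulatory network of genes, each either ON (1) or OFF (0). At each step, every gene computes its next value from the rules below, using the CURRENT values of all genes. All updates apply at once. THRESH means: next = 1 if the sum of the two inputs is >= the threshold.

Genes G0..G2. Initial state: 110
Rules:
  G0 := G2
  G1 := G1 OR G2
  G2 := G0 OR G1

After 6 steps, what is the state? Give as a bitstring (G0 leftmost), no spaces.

Step 1: G0=G2=0 G1=G1|G2=1|0=1 G2=G0|G1=1|1=1 -> 011
Step 2: G0=G2=1 G1=G1|G2=1|1=1 G2=G0|G1=0|1=1 -> 111
Step 3: G0=G2=1 G1=G1|G2=1|1=1 G2=G0|G1=1|1=1 -> 111
Step 4: G0=G2=1 G1=G1|G2=1|1=1 G2=G0|G1=1|1=1 -> 111
Step 5: G0=G2=1 G1=G1|G2=1|1=1 G2=G0|G1=1|1=1 -> 111
Step 6: G0=G2=1 G1=G1|G2=1|1=1 G2=G0|G1=1|1=1 -> 111

111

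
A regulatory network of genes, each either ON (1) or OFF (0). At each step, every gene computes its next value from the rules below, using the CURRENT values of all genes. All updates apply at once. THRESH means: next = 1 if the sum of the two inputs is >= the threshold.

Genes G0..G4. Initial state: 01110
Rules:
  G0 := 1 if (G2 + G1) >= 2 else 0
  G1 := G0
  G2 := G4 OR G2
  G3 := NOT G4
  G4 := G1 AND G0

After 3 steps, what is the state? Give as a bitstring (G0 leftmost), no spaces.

Step 1: G0=(1+1>=2)=1 G1=G0=0 G2=G4|G2=0|1=1 G3=NOT G4=NOT 0=1 G4=G1&G0=1&0=0 -> 10110
Step 2: G0=(1+0>=2)=0 G1=G0=1 G2=G4|G2=0|1=1 G3=NOT G4=NOT 0=1 G4=G1&G0=0&1=0 -> 01110
Step 3: G0=(1+1>=2)=1 G1=G0=0 G2=G4|G2=0|1=1 G3=NOT G4=NOT 0=1 G4=G1&G0=1&0=0 -> 10110

10110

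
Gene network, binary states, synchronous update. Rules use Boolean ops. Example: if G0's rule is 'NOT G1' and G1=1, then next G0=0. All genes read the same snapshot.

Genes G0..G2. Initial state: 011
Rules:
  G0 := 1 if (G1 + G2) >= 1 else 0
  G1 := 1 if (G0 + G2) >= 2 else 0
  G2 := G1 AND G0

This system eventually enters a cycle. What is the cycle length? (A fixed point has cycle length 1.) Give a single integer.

Step 0: 011
Step 1: G0=(1+1>=1)=1 G1=(0+1>=2)=0 G2=G1&G0=1&0=0 -> 100
Step 2: G0=(0+0>=1)=0 G1=(1+0>=2)=0 G2=G1&G0=0&1=0 -> 000
Step 3: G0=(0+0>=1)=0 G1=(0+0>=2)=0 G2=G1&G0=0&0=0 -> 000
State from step 3 equals state from step 2 -> cycle length 1

Answer: 1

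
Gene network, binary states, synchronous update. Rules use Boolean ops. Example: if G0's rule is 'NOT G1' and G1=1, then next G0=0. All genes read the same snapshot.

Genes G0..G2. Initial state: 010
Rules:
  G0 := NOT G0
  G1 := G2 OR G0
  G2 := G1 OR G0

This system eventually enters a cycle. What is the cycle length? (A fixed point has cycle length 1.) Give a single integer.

Answer: 2

Derivation:
Step 0: 010
Step 1: G0=NOT G0=NOT 0=1 G1=G2|G0=0|0=0 G2=G1|G0=1|0=1 -> 101
Step 2: G0=NOT G0=NOT 1=0 G1=G2|G0=1|1=1 G2=G1|G0=0|1=1 -> 011
Step 3: G0=NOT G0=NOT 0=1 G1=G2|G0=1|0=1 G2=G1|G0=1|0=1 -> 111
Step 4: G0=NOT G0=NOT 1=0 G1=G2|G0=1|1=1 G2=G1|G0=1|1=1 -> 011
State from step 4 equals state from step 2 -> cycle length 2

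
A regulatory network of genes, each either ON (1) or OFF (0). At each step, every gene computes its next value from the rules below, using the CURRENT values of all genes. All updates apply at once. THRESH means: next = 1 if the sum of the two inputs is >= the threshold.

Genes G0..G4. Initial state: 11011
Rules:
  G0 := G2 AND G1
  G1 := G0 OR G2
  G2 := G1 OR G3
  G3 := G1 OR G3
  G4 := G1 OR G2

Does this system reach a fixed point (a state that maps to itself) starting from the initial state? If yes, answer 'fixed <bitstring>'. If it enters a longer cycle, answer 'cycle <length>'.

Step 0: 11011
Step 1: G0=G2&G1=0&1=0 G1=G0|G2=1|0=1 G2=G1|G3=1|1=1 G3=G1|G3=1|1=1 G4=G1|G2=1|0=1 -> 01111
Step 2: G0=G2&G1=1&1=1 G1=G0|G2=0|1=1 G2=G1|G3=1|1=1 G3=G1|G3=1|1=1 G4=G1|G2=1|1=1 -> 11111
Step 3: G0=G2&G1=1&1=1 G1=G0|G2=1|1=1 G2=G1|G3=1|1=1 G3=G1|G3=1|1=1 G4=G1|G2=1|1=1 -> 11111
Fixed point reached at step 2: 11111

Answer: fixed 11111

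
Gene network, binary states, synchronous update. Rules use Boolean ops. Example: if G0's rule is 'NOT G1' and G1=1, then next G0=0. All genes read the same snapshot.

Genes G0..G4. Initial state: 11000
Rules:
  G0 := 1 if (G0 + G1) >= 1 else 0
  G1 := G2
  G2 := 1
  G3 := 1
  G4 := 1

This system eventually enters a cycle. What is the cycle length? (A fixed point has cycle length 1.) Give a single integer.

Answer: 1

Derivation:
Step 0: 11000
Step 1: G0=(1+1>=1)=1 G1=G2=0 G2=1(const) G3=1(const) G4=1(const) -> 10111
Step 2: G0=(1+0>=1)=1 G1=G2=1 G2=1(const) G3=1(const) G4=1(const) -> 11111
Step 3: G0=(1+1>=1)=1 G1=G2=1 G2=1(const) G3=1(const) G4=1(const) -> 11111
State from step 3 equals state from step 2 -> cycle length 1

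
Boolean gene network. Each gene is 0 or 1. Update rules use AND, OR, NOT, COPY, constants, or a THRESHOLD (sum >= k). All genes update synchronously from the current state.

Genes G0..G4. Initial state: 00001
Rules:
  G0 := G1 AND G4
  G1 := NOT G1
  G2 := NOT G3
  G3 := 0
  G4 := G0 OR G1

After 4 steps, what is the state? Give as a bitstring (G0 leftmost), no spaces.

Step 1: G0=G1&G4=0&1=0 G1=NOT G1=NOT 0=1 G2=NOT G3=NOT 0=1 G3=0(const) G4=G0|G1=0|0=0 -> 01100
Step 2: G0=G1&G4=1&0=0 G1=NOT G1=NOT 1=0 G2=NOT G3=NOT 0=1 G3=0(const) G4=G0|G1=0|1=1 -> 00101
Step 3: G0=G1&G4=0&1=0 G1=NOT G1=NOT 0=1 G2=NOT G3=NOT 0=1 G3=0(const) G4=G0|G1=0|0=0 -> 01100
Step 4: G0=G1&G4=1&0=0 G1=NOT G1=NOT 1=0 G2=NOT G3=NOT 0=1 G3=0(const) G4=G0|G1=0|1=1 -> 00101

00101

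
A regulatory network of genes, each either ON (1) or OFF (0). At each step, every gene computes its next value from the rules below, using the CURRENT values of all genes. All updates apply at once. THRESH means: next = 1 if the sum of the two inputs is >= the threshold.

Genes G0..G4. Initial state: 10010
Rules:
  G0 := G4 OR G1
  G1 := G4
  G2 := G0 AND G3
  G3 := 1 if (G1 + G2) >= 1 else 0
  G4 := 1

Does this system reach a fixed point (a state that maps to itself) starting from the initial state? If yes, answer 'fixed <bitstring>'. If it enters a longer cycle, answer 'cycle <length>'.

Step 0: 10010
Step 1: G0=G4|G1=0|0=0 G1=G4=0 G2=G0&G3=1&1=1 G3=(0+0>=1)=0 G4=1(const) -> 00101
Step 2: G0=G4|G1=1|0=1 G1=G4=1 G2=G0&G3=0&0=0 G3=(0+1>=1)=1 G4=1(const) -> 11011
Step 3: G0=G4|G1=1|1=1 G1=G4=1 G2=G0&G3=1&1=1 G3=(1+0>=1)=1 G4=1(const) -> 11111
Step 4: G0=G4|G1=1|1=1 G1=G4=1 G2=G0&G3=1&1=1 G3=(1+1>=1)=1 G4=1(const) -> 11111
Fixed point reached at step 3: 11111

Answer: fixed 11111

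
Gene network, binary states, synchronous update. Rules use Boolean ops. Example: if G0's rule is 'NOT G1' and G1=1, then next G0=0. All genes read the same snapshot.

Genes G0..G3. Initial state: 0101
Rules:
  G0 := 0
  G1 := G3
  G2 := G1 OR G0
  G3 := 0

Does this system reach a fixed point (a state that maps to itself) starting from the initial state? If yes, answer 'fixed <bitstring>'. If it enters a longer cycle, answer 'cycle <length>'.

Step 0: 0101
Step 1: G0=0(const) G1=G3=1 G2=G1|G0=1|0=1 G3=0(const) -> 0110
Step 2: G0=0(const) G1=G3=0 G2=G1|G0=1|0=1 G3=0(const) -> 0010
Step 3: G0=0(const) G1=G3=0 G2=G1|G0=0|0=0 G3=0(const) -> 0000
Step 4: G0=0(const) G1=G3=0 G2=G1|G0=0|0=0 G3=0(const) -> 0000
Fixed point reached at step 3: 0000

Answer: fixed 0000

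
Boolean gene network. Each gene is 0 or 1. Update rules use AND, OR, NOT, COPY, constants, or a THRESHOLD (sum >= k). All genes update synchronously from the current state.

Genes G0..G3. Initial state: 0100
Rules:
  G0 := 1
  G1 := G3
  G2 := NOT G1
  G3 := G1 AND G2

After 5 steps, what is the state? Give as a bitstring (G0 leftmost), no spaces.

Step 1: G0=1(const) G1=G3=0 G2=NOT G1=NOT 1=0 G3=G1&G2=1&0=0 -> 1000
Step 2: G0=1(const) G1=G3=0 G2=NOT G1=NOT 0=1 G3=G1&G2=0&0=0 -> 1010
Step 3: G0=1(const) G1=G3=0 G2=NOT G1=NOT 0=1 G3=G1&G2=0&1=0 -> 1010
Step 4: G0=1(const) G1=G3=0 G2=NOT G1=NOT 0=1 G3=G1&G2=0&1=0 -> 1010
Step 5: G0=1(const) G1=G3=0 G2=NOT G1=NOT 0=1 G3=G1&G2=0&1=0 -> 1010

1010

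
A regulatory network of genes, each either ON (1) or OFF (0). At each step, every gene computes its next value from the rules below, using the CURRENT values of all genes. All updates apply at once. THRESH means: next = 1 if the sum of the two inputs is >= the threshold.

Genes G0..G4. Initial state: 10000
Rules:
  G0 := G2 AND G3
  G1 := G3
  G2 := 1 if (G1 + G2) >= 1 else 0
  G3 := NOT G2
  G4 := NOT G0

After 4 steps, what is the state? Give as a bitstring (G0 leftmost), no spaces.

Step 1: G0=G2&G3=0&0=0 G1=G3=0 G2=(0+0>=1)=0 G3=NOT G2=NOT 0=1 G4=NOT G0=NOT 1=0 -> 00010
Step 2: G0=G2&G3=0&1=0 G1=G3=1 G2=(0+0>=1)=0 G3=NOT G2=NOT 0=1 G4=NOT G0=NOT 0=1 -> 01011
Step 3: G0=G2&G3=0&1=0 G1=G3=1 G2=(1+0>=1)=1 G3=NOT G2=NOT 0=1 G4=NOT G0=NOT 0=1 -> 01111
Step 4: G0=G2&G3=1&1=1 G1=G3=1 G2=(1+1>=1)=1 G3=NOT G2=NOT 1=0 G4=NOT G0=NOT 0=1 -> 11101

11101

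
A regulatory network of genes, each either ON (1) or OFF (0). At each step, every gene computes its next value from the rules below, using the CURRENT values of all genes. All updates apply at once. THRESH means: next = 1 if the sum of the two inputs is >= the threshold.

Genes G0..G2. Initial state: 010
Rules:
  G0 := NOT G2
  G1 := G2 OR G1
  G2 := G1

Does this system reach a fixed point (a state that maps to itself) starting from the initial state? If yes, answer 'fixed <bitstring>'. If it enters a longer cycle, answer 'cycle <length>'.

Answer: fixed 011

Derivation:
Step 0: 010
Step 1: G0=NOT G2=NOT 0=1 G1=G2|G1=0|1=1 G2=G1=1 -> 111
Step 2: G0=NOT G2=NOT 1=0 G1=G2|G1=1|1=1 G2=G1=1 -> 011
Step 3: G0=NOT G2=NOT 1=0 G1=G2|G1=1|1=1 G2=G1=1 -> 011
Fixed point reached at step 2: 011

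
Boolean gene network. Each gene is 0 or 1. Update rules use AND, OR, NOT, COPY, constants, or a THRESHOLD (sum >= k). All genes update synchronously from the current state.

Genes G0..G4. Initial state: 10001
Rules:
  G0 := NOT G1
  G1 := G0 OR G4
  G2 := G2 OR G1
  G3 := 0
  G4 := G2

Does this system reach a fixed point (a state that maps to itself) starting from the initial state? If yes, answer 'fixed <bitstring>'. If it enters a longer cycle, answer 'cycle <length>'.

Step 0: 10001
Step 1: G0=NOT G1=NOT 0=1 G1=G0|G4=1|1=1 G2=G2|G1=0|0=0 G3=0(const) G4=G2=0 -> 11000
Step 2: G0=NOT G1=NOT 1=0 G1=G0|G4=1|0=1 G2=G2|G1=0|1=1 G3=0(const) G4=G2=0 -> 01100
Step 3: G0=NOT G1=NOT 1=0 G1=G0|G4=0|0=0 G2=G2|G1=1|1=1 G3=0(const) G4=G2=1 -> 00101
Step 4: G0=NOT G1=NOT 0=1 G1=G0|G4=0|1=1 G2=G2|G1=1|0=1 G3=0(const) G4=G2=1 -> 11101
Step 5: G0=NOT G1=NOT 1=0 G1=G0|G4=1|1=1 G2=G2|G1=1|1=1 G3=0(const) G4=G2=1 -> 01101
Step 6: G0=NOT G1=NOT 1=0 G1=G0|G4=0|1=1 G2=G2|G1=1|1=1 G3=0(const) G4=G2=1 -> 01101
Fixed point reached at step 5: 01101

Answer: fixed 01101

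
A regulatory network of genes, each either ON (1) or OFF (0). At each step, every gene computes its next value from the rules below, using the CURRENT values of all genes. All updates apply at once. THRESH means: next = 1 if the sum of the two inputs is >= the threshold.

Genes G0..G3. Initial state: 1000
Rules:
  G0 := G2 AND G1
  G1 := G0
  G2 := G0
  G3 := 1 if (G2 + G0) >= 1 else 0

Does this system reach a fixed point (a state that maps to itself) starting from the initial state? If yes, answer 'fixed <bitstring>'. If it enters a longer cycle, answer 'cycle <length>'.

Step 0: 1000
Step 1: G0=G2&G1=0&0=0 G1=G0=1 G2=G0=1 G3=(0+1>=1)=1 -> 0111
Step 2: G0=G2&G1=1&1=1 G1=G0=0 G2=G0=0 G3=(1+0>=1)=1 -> 1001
Step 3: G0=G2&G1=0&0=0 G1=G0=1 G2=G0=1 G3=(0+1>=1)=1 -> 0111
Cycle of length 2 starting at step 1 -> no fixed point

Answer: cycle 2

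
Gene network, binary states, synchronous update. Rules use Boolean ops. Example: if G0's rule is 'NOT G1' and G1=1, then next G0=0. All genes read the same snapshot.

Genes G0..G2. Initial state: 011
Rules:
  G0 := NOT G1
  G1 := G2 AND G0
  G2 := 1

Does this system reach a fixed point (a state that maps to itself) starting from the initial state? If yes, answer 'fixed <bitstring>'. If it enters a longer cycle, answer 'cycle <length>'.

Step 0: 011
Step 1: G0=NOT G1=NOT 1=0 G1=G2&G0=1&0=0 G2=1(const) -> 001
Step 2: G0=NOT G1=NOT 0=1 G1=G2&G0=1&0=0 G2=1(const) -> 101
Step 3: G0=NOT G1=NOT 0=1 G1=G2&G0=1&1=1 G2=1(const) -> 111
Step 4: G0=NOT G1=NOT 1=0 G1=G2&G0=1&1=1 G2=1(const) -> 011
Cycle of length 4 starting at step 0 -> no fixed point

Answer: cycle 4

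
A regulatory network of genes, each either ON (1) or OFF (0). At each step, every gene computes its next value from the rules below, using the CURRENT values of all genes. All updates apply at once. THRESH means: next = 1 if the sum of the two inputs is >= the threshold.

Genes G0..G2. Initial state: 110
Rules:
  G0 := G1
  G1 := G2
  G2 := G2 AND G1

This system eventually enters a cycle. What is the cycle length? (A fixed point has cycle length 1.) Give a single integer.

Answer: 1

Derivation:
Step 0: 110
Step 1: G0=G1=1 G1=G2=0 G2=G2&G1=0&1=0 -> 100
Step 2: G0=G1=0 G1=G2=0 G2=G2&G1=0&0=0 -> 000
Step 3: G0=G1=0 G1=G2=0 G2=G2&G1=0&0=0 -> 000
State from step 3 equals state from step 2 -> cycle length 1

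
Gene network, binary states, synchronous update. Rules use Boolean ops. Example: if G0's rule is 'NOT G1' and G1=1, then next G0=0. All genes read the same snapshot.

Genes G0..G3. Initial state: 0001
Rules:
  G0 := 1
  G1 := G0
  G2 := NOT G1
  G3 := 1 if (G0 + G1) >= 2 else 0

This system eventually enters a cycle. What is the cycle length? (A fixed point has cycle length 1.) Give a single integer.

Step 0: 0001
Step 1: G0=1(const) G1=G0=0 G2=NOT G1=NOT 0=1 G3=(0+0>=2)=0 -> 1010
Step 2: G0=1(const) G1=G0=1 G2=NOT G1=NOT 0=1 G3=(1+0>=2)=0 -> 1110
Step 3: G0=1(const) G1=G0=1 G2=NOT G1=NOT 1=0 G3=(1+1>=2)=1 -> 1101
Step 4: G0=1(const) G1=G0=1 G2=NOT G1=NOT 1=0 G3=(1+1>=2)=1 -> 1101
State from step 4 equals state from step 3 -> cycle length 1

Answer: 1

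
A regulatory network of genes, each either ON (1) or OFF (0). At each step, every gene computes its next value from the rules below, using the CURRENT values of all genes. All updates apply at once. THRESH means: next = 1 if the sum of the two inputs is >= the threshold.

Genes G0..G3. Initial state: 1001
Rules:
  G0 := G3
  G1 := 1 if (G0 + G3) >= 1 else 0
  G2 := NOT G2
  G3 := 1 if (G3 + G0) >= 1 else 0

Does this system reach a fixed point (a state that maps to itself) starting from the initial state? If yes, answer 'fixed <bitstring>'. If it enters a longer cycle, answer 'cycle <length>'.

Answer: cycle 2

Derivation:
Step 0: 1001
Step 1: G0=G3=1 G1=(1+1>=1)=1 G2=NOT G2=NOT 0=1 G3=(1+1>=1)=1 -> 1111
Step 2: G0=G3=1 G1=(1+1>=1)=1 G2=NOT G2=NOT 1=0 G3=(1+1>=1)=1 -> 1101
Step 3: G0=G3=1 G1=(1+1>=1)=1 G2=NOT G2=NOT 0=1 G3=(1+1>=1)=1 -> 1111
Cycle of length 2 starting at step 1 -> no fixed point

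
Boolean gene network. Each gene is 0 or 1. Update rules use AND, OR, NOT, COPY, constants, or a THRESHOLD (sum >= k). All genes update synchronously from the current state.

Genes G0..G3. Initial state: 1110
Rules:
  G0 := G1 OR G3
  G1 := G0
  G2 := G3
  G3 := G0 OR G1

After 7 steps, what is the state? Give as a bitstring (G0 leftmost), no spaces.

Step 1: G0=G1|G3=1|0=1 G1=G0=1 G2=G3=0 G3=G0|G1=1|1=1 -> 1101
Step 2: G0=G1|G3=1|1=1 G1=G0=1 G2=G3=1 G3=G0|G1=1|1=1 -> 1111
Step 3: G0=G1|G3=1|1=1 G1=G0=1 G2=G3=1 G3=G0|G1=1|1=1 -> 1111
Step 4: G0=G1|G3=1|1=1 G1=G0=1 G2=G3=1 G3=G0|G1=1|1=1 -> 1111
Step 5: G0=G1|G3=1|1=1 G1=G0=1 G2=G3=1 G3=G0|G1=1|1=1 -> 1111
Step 6: G0=G1|G3=1|1=1 G1=G0=1 G2=G3=1 G3=G0|G1=1|1=1 -> 1111
Step 7: G0=G1|G3=1|1=1 G1=G0=1 G2=G3=1 G3=G0|G1=1|1=1 -> 1111

1111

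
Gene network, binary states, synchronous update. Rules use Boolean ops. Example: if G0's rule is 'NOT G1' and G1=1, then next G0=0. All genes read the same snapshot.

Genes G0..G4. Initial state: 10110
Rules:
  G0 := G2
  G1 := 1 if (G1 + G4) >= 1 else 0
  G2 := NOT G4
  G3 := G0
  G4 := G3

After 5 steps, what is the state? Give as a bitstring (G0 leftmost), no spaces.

Step 1: G0=G2=1 G1=(0+0>=1)=0 G2=NOT G4=NOT 0=1 G3=G0=1 G4=G3=1 -> 10111
Step 2: G0=G2=1 G1=(0+1>=1)=1 G2=NOT G4=NOT 1=0 G3=G0=1 G4=G3=1 -> 11011
Step 3: G0=G2=0 G1=(1+1>=1)=1 G2=NOT G4=NOT 1=0 G3=G0=1 G4=G3=1 -> 01011
Step 4: G0=G2=0 G1=(1+1>=1)=1 G2=NOT G4=NOT 1=0 G3=G0=0 G4=G3=1 -> 01001
Step 5: G0=G2=0 G1=(1+1>=1)=1 G2=NOT G4=NOT 1=0 G3=G0=0 G4=G3=0 -> 01000

01000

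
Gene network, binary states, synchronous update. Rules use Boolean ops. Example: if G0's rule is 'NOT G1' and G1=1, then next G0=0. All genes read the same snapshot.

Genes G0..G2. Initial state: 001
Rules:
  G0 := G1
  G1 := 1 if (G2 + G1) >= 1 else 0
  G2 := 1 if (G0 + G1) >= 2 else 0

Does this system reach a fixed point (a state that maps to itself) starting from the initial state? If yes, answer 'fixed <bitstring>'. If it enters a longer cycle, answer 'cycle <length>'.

Step 0: 001
Step 1: G0=G1=0 G1=(1+0>=1)=1 G2=(0+0>=2)=0 -> 010
Step 2: G0=G1=1 G1=(0+1>=1)=1 G2=(0+1>=2)=0 -> 110
Step 3: G0=G1=1 G1=(0+1>=1)=1 G2=(1+1>=2)=1 -> 111
Step 4: G0=G1=1 G1=(1+1>=1)=1 G2=(1+1>=2)=1 -> 111
Fixed point reached at step 3: 111

Answer: fixed 111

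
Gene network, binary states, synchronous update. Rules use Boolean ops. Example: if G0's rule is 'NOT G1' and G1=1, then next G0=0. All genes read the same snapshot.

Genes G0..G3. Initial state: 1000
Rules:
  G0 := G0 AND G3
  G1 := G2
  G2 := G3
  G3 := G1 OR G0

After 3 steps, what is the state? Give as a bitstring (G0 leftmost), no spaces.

Step 1: G0=G0&G3=1&0=0 G1=G2=0 G2=G3=0 G3=G1|G0=0|1=1 -> 0001
Step 2: G0=G0&G3=0&1=0 G1=G2=0 G2=G3=1 G3=G1|G0=0|0=0 -> 0010
Step 3: G0=G0&G3=0&0=0 G1=G2=1 G2=G3=0 G3=G1|G0=0|0=0 -> 0100

0100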